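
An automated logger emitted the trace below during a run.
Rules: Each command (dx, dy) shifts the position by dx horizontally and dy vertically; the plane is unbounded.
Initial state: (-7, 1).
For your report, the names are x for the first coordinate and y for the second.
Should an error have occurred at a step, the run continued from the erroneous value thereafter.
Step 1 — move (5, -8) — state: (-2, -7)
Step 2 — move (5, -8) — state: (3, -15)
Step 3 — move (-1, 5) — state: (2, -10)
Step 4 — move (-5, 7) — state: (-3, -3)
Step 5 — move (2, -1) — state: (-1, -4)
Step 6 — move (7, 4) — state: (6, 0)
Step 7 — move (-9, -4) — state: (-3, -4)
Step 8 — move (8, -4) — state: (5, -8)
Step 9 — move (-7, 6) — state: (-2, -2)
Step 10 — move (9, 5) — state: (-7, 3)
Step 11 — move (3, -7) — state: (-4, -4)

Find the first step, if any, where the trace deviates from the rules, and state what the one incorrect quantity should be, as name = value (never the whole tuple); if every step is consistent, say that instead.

step 10, x = 7

1. x = -7 + (5) = -2, y = 1 + (-8) = -7 (in agreement)
2. x = -2 + (5) = 3, y = -7 + (-8) = -15 (confirmed correct)
3. x = 3 + (-1) = 2, y = -15 + (5) = -10 (in agreement)
4. x = 2 + (-5) = -3, y = -10 + (7) = -3 (consistent with the trace)
5. x = -3 + (2) = -1, y = -3 + (-1) = -4 (verified)
6. x = -1 + (7) = 6, y = -4 + (4) = 0 (same as recorded)
7. x = 6 + (-9) = -3, y = 0 + (-4) = -4 (confirmed correct)
8. x = -3 + (8) = 5, y = -4 + (-4) = -8 (agrees with the trace)
9. x = 5 + (-7) = -2, y = -8 + (6) = -2 (in agreement)
10. x = -2 + (9) = 7, y = -2 + (5) = 3 (the trace disagrees here)
First deviation found at step 10; the corrected entry is x = 7.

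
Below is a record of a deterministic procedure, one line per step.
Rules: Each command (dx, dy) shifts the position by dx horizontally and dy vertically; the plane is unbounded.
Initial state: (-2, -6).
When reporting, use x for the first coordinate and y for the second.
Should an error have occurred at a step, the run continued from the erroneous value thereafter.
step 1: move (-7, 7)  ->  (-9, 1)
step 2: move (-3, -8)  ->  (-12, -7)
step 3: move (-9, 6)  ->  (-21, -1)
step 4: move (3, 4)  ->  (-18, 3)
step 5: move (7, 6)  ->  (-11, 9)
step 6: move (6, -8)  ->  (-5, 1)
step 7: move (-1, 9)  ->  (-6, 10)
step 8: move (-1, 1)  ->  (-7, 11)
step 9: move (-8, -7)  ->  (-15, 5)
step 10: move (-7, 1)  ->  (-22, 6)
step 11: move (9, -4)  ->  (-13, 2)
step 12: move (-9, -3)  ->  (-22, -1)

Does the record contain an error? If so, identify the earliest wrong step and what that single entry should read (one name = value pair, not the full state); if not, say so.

step 9, y = 4

Step 1: x = -2 + (-7) = -9, y = -6 + (7) = 1 — exactly as logged.
Step 2: x = -9 + (-3) = -12, y = 1 + (-8) = -7 — verified.
Step 3: x = -12 + (-9) = -21, y = -7 + (6) = -1 — verified.
Step 4: x = -21 + (3) = -18, y = -1 + (4) = 3 — no discrepancy.
Step 5: x = -18 + (7) = -11, y = 3 + (6) = 9 — same as recorded.
Step 6: x = -11 + (6) = -5, y = 9 + (-8) = 1 — same as recorded.
Step 7: x = -5 + (-1) = -6, y = 1 + (9) = 10 — verified.
Step 8: x = -6 + (-1) = -7, y = 10 + (1) = 11 — agrees with the record.
Step 9: x = -7 + (-8) = -15, y = 11 + (-7) = 4 — not what was recorded.
So the first discrepancy is step 9, where the right value is y = 4.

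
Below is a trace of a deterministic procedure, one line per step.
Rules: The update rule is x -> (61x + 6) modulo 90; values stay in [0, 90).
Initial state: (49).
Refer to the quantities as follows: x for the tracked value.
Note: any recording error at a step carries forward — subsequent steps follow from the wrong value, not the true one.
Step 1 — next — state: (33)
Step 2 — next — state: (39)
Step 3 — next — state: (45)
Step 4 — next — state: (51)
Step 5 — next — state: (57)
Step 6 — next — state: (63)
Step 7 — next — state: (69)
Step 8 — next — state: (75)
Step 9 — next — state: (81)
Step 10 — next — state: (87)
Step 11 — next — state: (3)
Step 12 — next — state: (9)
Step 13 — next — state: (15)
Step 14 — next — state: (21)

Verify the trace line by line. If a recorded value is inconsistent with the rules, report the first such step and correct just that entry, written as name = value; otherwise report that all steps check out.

step 1, x = 25

1. x = (61*49 + 6) mod 90 = 25 (not what was recorded)
That makes step 1 the first incorrect line — x = 25 is what it should show.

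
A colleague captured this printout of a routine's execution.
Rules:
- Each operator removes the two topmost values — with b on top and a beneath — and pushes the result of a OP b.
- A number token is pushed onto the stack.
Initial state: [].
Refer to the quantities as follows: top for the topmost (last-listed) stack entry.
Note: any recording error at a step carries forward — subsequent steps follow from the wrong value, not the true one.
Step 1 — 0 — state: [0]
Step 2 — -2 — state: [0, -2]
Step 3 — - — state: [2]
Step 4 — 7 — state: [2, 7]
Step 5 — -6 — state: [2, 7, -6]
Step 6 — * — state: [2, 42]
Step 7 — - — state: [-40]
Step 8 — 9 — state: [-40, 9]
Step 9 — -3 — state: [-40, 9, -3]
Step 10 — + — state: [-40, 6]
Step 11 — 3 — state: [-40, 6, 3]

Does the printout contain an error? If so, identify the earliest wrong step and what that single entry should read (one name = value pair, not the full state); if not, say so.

step 6, top = -42

Recomputing the run from the initial state:
step 1: [0]
step 2: [0, -2]
step 3: [2]
step 4: [2, 7]
step 5: [2, 7, -6]
step 6: [2, -42]
step 7: [44]
step 8: [44, 9]
step 9: [44, 9, -3]
step 10: [44, 6]
step 11: [44, 6, 3]
The first disagreement with the printout is at step 6, where the value should be top = -42.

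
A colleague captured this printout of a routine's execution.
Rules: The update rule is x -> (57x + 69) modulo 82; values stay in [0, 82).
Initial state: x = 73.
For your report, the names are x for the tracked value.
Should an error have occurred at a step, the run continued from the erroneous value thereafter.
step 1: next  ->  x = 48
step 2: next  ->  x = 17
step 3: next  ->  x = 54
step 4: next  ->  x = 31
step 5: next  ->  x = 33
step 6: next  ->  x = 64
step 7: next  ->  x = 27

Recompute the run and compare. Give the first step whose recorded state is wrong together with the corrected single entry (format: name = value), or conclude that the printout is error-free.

1. x = (57*73 + 69) mod 82 = 48 (agrees with the printout)
2. x = (57*48 + 69) mod 82 = 17 (matches)
3. x = (57*17 + 69) mod 82 = 54 (consistent with the printout)
4. x = (57*54 + 69) mod 82 = 31 (exactly as logged)
5. x = (57*31 + 69) mod 82 = 32 (the printout disagrees here)
First deviation found at step 5; the corrected entry is x = 32.

step 5, x = 32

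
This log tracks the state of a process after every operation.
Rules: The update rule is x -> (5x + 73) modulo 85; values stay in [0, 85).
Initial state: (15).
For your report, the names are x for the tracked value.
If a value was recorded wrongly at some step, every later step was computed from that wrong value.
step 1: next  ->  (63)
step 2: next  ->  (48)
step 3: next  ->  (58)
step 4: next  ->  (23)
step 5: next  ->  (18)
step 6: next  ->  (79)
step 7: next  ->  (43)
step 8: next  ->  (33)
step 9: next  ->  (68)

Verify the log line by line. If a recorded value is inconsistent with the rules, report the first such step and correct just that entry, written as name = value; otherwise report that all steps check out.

step 6, x = 78

Recomputing the run from the initial state:
step 1: x = 63
step 2: x = 48
step 3: x = 58
step 4: x = 23
step 5: x = 18
step 6: x = 78
step 7: x = 38
step 8: x = 8
step 9: x = 28
The first disagreement with the log is at step 6, where the value should be x = 78.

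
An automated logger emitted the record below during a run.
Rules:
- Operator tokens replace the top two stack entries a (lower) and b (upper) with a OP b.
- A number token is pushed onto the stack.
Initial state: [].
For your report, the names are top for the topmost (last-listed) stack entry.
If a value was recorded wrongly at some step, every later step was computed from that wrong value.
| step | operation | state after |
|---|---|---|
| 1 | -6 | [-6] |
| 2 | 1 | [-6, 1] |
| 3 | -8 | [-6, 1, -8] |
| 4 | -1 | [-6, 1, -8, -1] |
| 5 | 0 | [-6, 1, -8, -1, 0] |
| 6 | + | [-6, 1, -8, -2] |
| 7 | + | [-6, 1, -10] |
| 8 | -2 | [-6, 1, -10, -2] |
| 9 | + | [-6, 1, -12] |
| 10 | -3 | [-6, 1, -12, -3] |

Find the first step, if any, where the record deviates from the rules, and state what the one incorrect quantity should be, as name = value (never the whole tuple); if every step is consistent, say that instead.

step 6, top = -1

step 1: push -6: top = -6 -> matches
step 2: push 1: top = 1 -> same as recorded
step 3: push -8: top = -8 -> matches
step 4: push -1: top = -1 -> confirmed correct
step 5: push 0: top = 0 -> no discrepancy
step 6: -1 + 0 = -1 -> the recorded entry deviates here
First incorrect step: 6; the correct value is top = -1.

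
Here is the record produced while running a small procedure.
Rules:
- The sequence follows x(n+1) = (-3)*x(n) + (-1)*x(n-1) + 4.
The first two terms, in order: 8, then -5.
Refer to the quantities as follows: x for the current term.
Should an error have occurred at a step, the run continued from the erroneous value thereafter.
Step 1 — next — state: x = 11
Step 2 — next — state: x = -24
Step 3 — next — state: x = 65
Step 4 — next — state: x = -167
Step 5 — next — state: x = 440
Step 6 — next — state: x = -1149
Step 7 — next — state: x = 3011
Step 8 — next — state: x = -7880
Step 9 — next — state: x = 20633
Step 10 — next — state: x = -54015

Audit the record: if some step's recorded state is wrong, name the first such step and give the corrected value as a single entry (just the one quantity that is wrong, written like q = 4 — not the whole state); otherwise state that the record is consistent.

no error

Step 1: x = -3*(-5) + (-1)*(8) + (4) = 11 — no discrepancy.
Step 2: x = -3*(11) + (-1)*(-5) + (4) = -24 — matches.
Step 3: x = -3*(-24) + (-1)*(11) + (4) = 65 — no discrepancy.
Step 4: x = -3*(65) + (-1)*(-24) + (4) = -167 — same as recorded.
Step 5: x = -3*(-167) + (-1)*(65) + (4) = 440 — checks out.
Step 6: x = -3*(440) + (-1)*(-167) + (4) = -1149 — matches.
Step 7: x = -3*(-1149) + (-1)*(440) + (4) = 3011 — verified.
Step 8: x = -3*(3011) + (-1)*(-1149) + (4) = -7880 — in agreement.
Step 9: x = -3*(-7880) + (-1)*(3011) + (4) = 20633 — in agreement.
Step 10: x = -3*(20633) + (-1)*(-7880) + (4) = -54015 — confirmed correct.
Every step is consistent.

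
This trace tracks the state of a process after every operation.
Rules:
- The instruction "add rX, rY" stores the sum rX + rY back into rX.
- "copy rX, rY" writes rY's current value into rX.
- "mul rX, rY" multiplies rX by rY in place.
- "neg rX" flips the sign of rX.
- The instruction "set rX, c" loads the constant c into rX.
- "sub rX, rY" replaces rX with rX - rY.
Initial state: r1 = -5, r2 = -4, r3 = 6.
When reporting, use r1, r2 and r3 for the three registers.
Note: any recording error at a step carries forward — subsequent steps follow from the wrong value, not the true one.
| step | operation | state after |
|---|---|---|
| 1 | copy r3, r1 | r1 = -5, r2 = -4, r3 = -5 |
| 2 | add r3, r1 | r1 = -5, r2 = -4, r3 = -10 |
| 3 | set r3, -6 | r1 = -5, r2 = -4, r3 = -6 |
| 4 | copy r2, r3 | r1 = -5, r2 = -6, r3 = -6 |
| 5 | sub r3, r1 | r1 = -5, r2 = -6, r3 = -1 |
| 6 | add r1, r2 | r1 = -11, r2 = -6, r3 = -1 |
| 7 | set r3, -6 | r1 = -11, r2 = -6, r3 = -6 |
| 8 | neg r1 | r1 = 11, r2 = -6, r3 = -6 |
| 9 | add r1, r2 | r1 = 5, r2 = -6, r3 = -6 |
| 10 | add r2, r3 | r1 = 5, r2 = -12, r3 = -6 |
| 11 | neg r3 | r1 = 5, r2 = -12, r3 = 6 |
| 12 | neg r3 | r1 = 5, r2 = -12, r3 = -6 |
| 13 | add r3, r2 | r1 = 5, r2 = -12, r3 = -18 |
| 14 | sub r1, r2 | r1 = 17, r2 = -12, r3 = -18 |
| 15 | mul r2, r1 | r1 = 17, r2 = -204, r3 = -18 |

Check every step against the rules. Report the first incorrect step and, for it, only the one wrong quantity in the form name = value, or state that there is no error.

no error

step 1: r3 = -5 -> exactly as logged
step 2: r3 = -5 + -5 = -10 -> no discrepancy
step 3: r3 = -6 -> matches
step 4: r2 = -6 -> no discrepancy
step 5: r3 = -6 - -5 = -1 -> exactly as logged
step 6: r1 = -5 + -6 = -11 -> consistent with the trace
step 7: r3 = -6 -> checks out
step 8: r1 = -(-11) = 11 -> checks out
step 9: r1 = 11 + -6 = 5 -> in agreement
step 10: r2 = -6 + -6 = -12 -> in agreement
step 11: r3 = -(-6) = 6 -> matches
step 12: r3 = -(6) = -6 -> checks out
step 13: r3 = -6 + -12 = -18 -> verified
step 14: r1 = 5 - -12 = 17 -> exactly as logged
step 15: r2 = -12 * 17 = -204 -> no discrepancy
The recomputation confirms every line.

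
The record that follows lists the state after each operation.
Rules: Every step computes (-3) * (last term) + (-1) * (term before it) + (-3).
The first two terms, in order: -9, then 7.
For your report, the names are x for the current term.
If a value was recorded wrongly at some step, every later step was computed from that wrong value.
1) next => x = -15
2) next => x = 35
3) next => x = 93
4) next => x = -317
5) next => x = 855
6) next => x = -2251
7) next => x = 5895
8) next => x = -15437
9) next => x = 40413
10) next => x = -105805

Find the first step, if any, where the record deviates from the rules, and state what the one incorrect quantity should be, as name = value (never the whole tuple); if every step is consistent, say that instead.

Recomputing the run from the initial state:
step 1: x = -15
step 2: x = 35
step 3: x = -93
step 4: x = 241
step 5: x = -633
step 6: x = 1655
step 7: x = -4335
step 8: x = 11347
step 9: x = -29709
step 10: x = 77777
The first disagreement with the record is at step 3, where the value should be x = -93.

step 3, x = -93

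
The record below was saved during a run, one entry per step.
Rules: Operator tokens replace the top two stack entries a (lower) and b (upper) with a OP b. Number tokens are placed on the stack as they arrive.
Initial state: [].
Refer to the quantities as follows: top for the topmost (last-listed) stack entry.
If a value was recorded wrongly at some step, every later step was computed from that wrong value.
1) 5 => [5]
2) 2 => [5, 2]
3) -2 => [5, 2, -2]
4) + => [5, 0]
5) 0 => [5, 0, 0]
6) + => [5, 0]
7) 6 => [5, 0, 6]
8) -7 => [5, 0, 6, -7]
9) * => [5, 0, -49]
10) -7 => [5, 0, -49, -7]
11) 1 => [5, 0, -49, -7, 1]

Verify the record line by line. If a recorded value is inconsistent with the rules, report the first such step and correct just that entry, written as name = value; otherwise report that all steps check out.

Recomputing the run from the initial state:
step 1: [5]
step 2: [5, 2]
step 3: [5, 2, -2]
step 4: [5, 0]
step 5: [5, 0, 0]
step 6: [5, 0]
step 7: [5, 0, 6]
step 8: [5, 0, 6, -7]
step 9: [5, 0, -42]
step 10: [5, 0, -42, -7]
step 11: [5, 0, -42, -7, 1]
The first disagreement with the record is at step 9, where the value should be top = -42.

step 9, top = -42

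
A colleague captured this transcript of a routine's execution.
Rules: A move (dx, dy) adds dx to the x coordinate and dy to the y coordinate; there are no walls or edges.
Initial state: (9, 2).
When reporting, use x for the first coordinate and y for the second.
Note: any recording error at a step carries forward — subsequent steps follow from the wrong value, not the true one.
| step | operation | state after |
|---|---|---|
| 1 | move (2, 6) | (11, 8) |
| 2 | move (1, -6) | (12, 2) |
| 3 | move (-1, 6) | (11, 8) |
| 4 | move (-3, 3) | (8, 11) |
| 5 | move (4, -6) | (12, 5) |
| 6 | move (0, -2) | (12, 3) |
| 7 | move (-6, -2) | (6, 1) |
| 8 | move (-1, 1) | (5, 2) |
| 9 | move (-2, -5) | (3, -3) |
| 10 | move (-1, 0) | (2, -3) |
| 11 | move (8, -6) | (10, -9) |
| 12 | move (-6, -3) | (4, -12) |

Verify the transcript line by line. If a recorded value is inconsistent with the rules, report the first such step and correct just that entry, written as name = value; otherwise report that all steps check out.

step 1: x = 9 + (2) = 11, y = 2 + (6) = 8 -> no discrepancy
step 2: x = 11 + (1) = 12, y = 8 + (-6) = 2 -> no discrepancy
step 3: x = 12 + (-1) = 11, y = 2 + (6) = 8 -> confirmed correct
step 4: x = 11 + (-3) = 8, y = 8 + (3) = 11 -> exactly as logged
step 5: x = 8 + (4) = 12, y = 11 + (-6) = 5 -> agrees with the transcript
step 6: x = 12 + (0) = 12, y = 5 + (-2) = 3 -> matches
step 7: x = 12 + (-6) = 6, y = 3 + (-2) = 1 -> in agreement
step 8: x = 6 + (-1) = 5, y = 1 + (1) = 2 -> exactly as logged
step 9: x = 5 + (-2) = 3, y = 2 + (-5) = -3 -> exactly as logged
step 10: x = 3 + (-1) = 2, y = -3 + (0) = -3 -> no discrepancy
step 11: x = 2 + (8) = 10, y = -3 + (-6) = -9 -> same as recorded
step 12: x = 10 + (-6) = 4, y = -9 + (-3) = -12 -> checks out
Nothing is out of place; the run is error-free.

no error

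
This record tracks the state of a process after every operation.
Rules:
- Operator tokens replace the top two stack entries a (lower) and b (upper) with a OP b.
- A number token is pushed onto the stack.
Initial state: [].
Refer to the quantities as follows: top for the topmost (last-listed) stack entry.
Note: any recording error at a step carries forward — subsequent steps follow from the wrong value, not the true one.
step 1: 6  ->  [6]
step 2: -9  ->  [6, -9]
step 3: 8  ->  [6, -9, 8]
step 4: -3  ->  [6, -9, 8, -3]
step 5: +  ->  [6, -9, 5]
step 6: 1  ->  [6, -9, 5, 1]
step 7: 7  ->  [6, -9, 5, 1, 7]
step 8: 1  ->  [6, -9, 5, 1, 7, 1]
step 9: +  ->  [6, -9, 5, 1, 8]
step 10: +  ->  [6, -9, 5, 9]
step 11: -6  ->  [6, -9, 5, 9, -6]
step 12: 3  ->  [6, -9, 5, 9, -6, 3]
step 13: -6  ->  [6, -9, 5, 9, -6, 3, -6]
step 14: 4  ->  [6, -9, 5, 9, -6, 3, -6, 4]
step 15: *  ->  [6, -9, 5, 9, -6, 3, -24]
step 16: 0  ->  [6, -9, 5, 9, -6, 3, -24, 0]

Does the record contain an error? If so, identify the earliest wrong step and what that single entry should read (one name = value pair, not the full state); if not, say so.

no error

Recomputing the run from the initial state:
step 1: [6]
step 2: [6, -9]
step 3: [6, -9, 8]
step 4: [6, -9, 8, -3]
step 5: [6, -9, 5]
step 6: [6, -9, 5, 1]
step 7: [6, -9, 5, 1, 7]
step 8: [6, -9, 5, 1, 7, 1]
step 9: [6, -9, 5, 1, 8]
step 10: [6, -9, 5, 9]
step 11: [6, -9, 5, 9, -6]
step 12: [6, -9, 5, 9, -6, 3]
step 13: [6, -9, 5, 9, -6, 3, -6]
step 14: [6, -9, 5, 9, -6, 3, -6, 4]
step 15: [6, -9, 5, 9, -6, 3, -24]
step 16: [6, -9, 5, 9, -6, 3, -24, 0]
This matches the record at every step.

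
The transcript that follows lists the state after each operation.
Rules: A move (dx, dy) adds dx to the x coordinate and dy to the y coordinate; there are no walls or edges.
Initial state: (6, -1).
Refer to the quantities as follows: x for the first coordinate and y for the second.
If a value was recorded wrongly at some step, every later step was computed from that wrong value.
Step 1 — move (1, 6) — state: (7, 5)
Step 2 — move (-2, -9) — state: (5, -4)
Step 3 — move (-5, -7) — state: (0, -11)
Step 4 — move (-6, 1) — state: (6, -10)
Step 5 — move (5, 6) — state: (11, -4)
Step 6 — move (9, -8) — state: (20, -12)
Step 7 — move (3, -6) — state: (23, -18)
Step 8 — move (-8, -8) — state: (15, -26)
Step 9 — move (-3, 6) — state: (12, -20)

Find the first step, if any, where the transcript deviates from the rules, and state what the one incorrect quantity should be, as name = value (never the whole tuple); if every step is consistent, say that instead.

step 4, x = -6

Recomputing the run from the initial state:
step 1: x = 7, y = 5
step 2: x = 5, y = -4
step 3: x = 0, y = -11
step 4: x = -6, y = -10
step 5: x = -1, y = -4
step 6: x = 8, y = -12
step 7: x = 11, y = -18
step 8: x = 3, y = -26
step 9: x = 0, y = -20
The first disagreement with the transcript is at step 4, where the value should be x = -6.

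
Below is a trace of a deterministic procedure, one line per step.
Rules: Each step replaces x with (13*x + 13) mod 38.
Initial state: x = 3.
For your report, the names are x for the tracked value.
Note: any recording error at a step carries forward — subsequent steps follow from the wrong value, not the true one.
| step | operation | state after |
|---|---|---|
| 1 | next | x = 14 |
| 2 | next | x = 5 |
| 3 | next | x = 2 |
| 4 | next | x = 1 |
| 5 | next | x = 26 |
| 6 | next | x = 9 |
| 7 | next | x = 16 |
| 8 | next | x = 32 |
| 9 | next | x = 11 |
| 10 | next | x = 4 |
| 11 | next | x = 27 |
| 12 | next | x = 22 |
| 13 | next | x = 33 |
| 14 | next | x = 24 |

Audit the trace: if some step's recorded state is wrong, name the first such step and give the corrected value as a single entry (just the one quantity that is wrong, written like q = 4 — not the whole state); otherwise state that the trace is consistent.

step 8, x = 31

1. x = (13*3 + 13) mod 38 = 14 (exactly as logged)
2. x = (13*14 + 13) mod 38 = 5 (confirmed correct)
3. x = (13*5 + 13) mod 38 = 2 (matches)
4. x = (13*2 + 13) mod 38 = 1 (consistent with the trace)
5. x = (13*1 + 13) mod 38 = 26 (no discrepancy)
6. x = (13*26 + 13) mod 38 = 9 (same as recorded)
7. x = (13*9 + 13) mod 38 = 16 (verified)
8. x = (13*16 + 13) mod 38 = 31 (first mismatch against the trace)
First deviation found at step 8; the corrected entry is x = 31.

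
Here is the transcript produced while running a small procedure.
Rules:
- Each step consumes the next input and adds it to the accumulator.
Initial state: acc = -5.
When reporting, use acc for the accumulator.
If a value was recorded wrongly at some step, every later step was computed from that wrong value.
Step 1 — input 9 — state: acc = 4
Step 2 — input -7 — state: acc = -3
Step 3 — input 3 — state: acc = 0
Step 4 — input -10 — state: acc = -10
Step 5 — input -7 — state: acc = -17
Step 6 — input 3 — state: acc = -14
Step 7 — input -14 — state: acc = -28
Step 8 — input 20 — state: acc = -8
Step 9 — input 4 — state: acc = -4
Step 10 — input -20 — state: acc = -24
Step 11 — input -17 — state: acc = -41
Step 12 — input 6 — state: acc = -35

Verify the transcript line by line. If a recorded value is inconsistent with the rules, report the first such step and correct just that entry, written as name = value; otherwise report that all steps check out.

no error

step 1: acc = -5 + 9 = 4 -> in agreement
step 2: acc = 4 + -7 = -3 -> confirmed correct
step 3: acc = -3 + 3 = 0 -> matches
step 4: acc = 0 + -10 = -10 -> checks out
step 5: acc = -10 + -7 = -17 -> agrees with the transcript
step 6: acc = -17 + 3 = -14 -> confirmed correct
step 7: acc = -14 + -14 = -28 -> verified
step 8: acc = -28 + 20 = -8 -> same as recorded
step 9: acc = -8 + 4 = -4 -> matches
step 10: acc = -4 + -20 = -24 -> checks out
step 11: acc = -24 + -17 = -41 -> matches
step 12: acc = -41 + 6 = -35 -> verified
All entries verified; no error found.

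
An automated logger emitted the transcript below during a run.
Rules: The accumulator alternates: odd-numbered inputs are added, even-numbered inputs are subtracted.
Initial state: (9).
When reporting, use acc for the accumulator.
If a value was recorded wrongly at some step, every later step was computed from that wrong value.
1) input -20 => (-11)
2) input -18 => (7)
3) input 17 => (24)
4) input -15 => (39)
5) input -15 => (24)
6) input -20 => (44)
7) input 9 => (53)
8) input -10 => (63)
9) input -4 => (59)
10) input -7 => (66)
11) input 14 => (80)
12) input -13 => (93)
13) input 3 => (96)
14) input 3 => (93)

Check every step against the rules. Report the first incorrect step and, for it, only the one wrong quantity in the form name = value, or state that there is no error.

no error

Step 1: acc = 9 + -20 = -11 — same as recorded.
Step 2: acc = -11 - -18 = 7 — consistent with the transcript.
Step 3: acc = 7 + 17 = 24 — in agreement.
Step 4: acc = 24 - -15 = 39 — exactly as logged.
Step 5: acc = 39 + -15 = 24 — verified.
Step 6: acc = 24 - -20 = 44 — same as recorded.
Step 7: acc = 44 + 9 = 53 — agrees with the transcript.
Step 8: acc = 53 - -10 = 63 — no discrepancy.
Step 9: acc = 63 + -4 = 59 — agrees with the transcript.
Step 10: acc = 59 - -7 = 66 — in agreement.
Step 11: acc = 66 + 14 = 80 — matches.
Step 12: acc = 80 - -13 = 93 — exactly as logged.
Step 13: acc = 93 + 3 = 96 — agrees with the transcript.
Step 14: acc = 96 - 3 = 93 — no discrepancy.
The whole run recomputes cleanly — no discrepancies.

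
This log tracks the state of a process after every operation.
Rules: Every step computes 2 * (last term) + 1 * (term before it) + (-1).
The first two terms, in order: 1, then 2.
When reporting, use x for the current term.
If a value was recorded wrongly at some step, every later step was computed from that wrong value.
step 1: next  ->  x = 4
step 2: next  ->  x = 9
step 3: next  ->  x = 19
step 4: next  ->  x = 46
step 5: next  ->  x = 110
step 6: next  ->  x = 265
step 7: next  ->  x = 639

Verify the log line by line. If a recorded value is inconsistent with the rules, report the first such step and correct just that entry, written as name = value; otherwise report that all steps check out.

1. x = 2*(2) + (1)*(1) + (-1) = 4 (no discrepancy)
2. x = 2*(4) + (1)*(2) + (-1) = 9 (confirmed correct)
3. x = 2*(9) + (1)*(4) + (-1) = 21 (the log has a different value)
Step 3 is the first one off; corrected, x = 21.

step 3, x = 21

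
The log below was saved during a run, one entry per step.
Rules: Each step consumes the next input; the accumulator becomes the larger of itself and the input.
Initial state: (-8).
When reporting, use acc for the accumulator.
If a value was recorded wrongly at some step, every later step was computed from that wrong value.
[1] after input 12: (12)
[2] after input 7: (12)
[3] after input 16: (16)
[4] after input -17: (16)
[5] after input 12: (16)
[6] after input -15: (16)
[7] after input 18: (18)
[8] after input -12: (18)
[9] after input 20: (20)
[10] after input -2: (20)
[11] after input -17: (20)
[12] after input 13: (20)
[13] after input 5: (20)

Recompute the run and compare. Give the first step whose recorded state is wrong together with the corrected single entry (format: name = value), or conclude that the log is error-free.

no error

Step 1: acc = max(-8, 12) = 12 — matches.
Step 2: acc = max(12, 7) = 12 — exactly as logged.
Step 3: acc = max(12, 16) = 16 — matches.
Step 4: acc = max(16, -17) = 16 — no discrepancy.
Step 5: acc = max(16, 12) = 16 — in agreement.
Step 6: acc = max(16, -15) = 16 — exactly as logged.
Step 7: acc = max(16, 18) = 18 — consistent with the log.
Step 8: acc = max(18, -12) = 18 — checks out.
Step 9: acc = max(18, 20) = 20 — checks out.
Step 10: acc = max(20, -2) = 20 — matches.
Step 11: acc = max(20, -17) = 20 — consistent with the log.
Step 12: acc = max(20, 13) = 20 — agrees with the log.
Step 13: acc = max(20, 5) = 20 — agrees with the log.
The recomputation confirms every line.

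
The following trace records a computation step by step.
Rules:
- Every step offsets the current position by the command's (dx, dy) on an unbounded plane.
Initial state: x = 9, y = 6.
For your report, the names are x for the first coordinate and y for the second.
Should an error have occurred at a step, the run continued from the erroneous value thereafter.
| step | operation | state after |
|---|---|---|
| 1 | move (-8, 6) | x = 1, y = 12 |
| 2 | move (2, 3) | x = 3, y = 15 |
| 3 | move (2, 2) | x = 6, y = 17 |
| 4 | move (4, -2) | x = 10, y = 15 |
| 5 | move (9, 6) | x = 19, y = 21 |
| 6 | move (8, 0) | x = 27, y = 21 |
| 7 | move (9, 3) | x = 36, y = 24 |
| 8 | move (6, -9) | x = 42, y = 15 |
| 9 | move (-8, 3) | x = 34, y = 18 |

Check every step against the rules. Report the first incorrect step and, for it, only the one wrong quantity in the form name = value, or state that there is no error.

step 3, x = 5

step 1: x = 9 + (-8) = 1, y = 6 + (6) = 12 -> same as recorded
step 2: x = 1 + (2) = 3, y = 12 + (3) = 15 -> no discrepancy
step 3: x = 3 + (2) = 5, y = 15 + (2) = 17 -> this is not what the trace shows
First deviation found at step 3; the corrected entry is x = 5.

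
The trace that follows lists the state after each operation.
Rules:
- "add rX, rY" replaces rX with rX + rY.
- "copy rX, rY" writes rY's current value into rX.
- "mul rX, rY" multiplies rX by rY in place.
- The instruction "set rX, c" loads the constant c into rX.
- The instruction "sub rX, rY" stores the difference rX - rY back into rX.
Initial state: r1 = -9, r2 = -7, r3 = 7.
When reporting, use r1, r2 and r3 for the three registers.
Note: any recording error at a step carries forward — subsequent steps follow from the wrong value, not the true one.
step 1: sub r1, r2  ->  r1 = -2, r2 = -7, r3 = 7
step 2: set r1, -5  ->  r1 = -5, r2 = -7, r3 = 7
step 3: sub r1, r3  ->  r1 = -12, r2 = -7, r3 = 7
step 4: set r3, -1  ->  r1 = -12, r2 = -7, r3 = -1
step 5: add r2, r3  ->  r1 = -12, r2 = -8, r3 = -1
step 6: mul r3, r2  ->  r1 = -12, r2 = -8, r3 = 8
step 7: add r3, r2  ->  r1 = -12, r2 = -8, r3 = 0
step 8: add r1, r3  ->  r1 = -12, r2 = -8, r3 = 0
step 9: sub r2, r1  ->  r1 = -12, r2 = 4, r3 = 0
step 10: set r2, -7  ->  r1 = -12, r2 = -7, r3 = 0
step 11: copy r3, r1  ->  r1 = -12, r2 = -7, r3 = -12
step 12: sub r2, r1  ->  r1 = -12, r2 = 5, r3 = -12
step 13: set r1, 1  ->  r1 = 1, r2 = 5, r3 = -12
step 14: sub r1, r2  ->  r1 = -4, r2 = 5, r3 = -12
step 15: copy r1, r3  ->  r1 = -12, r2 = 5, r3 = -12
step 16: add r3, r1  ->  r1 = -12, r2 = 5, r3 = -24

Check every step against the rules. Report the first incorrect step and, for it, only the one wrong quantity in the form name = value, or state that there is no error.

no error

1. r1 = -9 - -7 = -2 (same as recorded)
2. r1 = -5 (same as recorded)
3. r1 = -5 - 7 = -12 (no discrepancy)
4. r3 = -1 (no discrepancy)
5. r2 = -7 + -1 = -8 (agrees with the trace)
6. r3 = -1 * -8 = 8 (exactly as logged)
7. r3 = 8 + -8 = 0 (confirmed correct)
8. r1 = -12 + 0 = -12 (confirmed correct)
9. r2 = -8 - -12 = 4 (exactly as logged)
10. r2 = -7 (same as recorded)
11. r3 = -12 (verified)
12. r2 = -7 - -12 = 5 (confirmed correct)
13. r1 = 1 (in agreement)
14. r1 = 1 - 5 = -4 (checks out)
15. r1 = -12 (same as recorded)
16. r3 = -12 + -12 = -24 (verified)
The recomputation confirms every line.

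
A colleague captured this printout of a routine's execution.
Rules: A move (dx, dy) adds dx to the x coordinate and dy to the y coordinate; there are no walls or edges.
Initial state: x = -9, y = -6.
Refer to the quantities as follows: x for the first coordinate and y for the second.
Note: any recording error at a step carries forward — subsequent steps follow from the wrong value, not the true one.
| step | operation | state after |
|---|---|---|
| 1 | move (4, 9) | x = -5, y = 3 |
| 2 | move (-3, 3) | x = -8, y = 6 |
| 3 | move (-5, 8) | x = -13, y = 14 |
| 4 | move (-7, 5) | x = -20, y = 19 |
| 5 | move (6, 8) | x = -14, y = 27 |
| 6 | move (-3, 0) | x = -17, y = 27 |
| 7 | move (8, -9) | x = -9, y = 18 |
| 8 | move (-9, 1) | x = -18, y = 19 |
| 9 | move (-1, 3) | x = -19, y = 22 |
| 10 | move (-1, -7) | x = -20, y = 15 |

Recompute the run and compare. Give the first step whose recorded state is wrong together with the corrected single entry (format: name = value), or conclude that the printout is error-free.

no error

step 1: x = -9 + (4) = -5, y = -6 + (9) = 3 -> verified
step 2: x = -5 + (-3) = -8, y = 3 + (3) = 6 -> checks out
step 3: x = -8 + (-5) = -13, y = 6 + (8) = 14 -> checks out
step 4: x = -13 + (-7) = -20, y = 14 + (5) = 19 -> exactly as logged
step 5: x = -20 + (6) = -14, y = 19 + (8) = 27 -> same as recorded
step 6: x = -14 + (-3) = -17, y = 27 + (0) = 27 -> matches
step 7: x = -17 + (8) = -9, y = 27 + (-9) = 18 -> checks out
step 8: x = -9 + (-9) = -18, y = 18 + (1) = 19 -> agrees with the printout
step 9: x = -18 + (-1) = -19, y = 19 + (3) = 22 -> checks out
step 10: x = -19 + (-1) = -20, y = 22 + (-7) = 15 -> in agreement
Every step is consistent.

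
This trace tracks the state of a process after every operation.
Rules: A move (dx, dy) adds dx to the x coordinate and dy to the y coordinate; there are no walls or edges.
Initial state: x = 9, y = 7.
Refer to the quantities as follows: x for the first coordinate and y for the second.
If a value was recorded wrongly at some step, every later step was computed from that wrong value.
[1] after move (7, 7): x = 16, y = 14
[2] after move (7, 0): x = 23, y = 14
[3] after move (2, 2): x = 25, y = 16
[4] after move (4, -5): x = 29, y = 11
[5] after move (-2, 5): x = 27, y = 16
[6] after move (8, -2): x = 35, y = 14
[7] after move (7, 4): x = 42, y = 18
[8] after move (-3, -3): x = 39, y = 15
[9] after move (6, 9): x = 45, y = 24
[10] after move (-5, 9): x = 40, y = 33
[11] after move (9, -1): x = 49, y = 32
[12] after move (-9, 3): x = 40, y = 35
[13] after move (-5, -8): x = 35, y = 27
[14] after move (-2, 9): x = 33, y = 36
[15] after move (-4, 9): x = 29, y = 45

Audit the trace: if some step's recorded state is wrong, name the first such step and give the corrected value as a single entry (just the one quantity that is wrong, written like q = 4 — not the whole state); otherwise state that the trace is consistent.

no error

Step 1: x = 9 + (7) = 16, y = 7 + (7) = 14 — in agreement.
Step 2: x = 16 + (7) = 23, y = 14 + (0) = 14 — exactly as logged.
Step 3: x = 23 + (2) = 25, y = 14 + (2) = 16 — in agreement.
Step 4: x = 25 + (4) = 29, y = 16 + (-5) = 11 — exactly as logged.
Step 5: x = 29 + (-2) = 27, y = 11 + (5) = 16 — no discrepancy.
Step 6: x = 27 + (8) = 35, y = 16 + (-2) = 14 — in agreement.
Step 7: x = 35 + (7) = 42, y = 14 + (4) = 18 — same as recorded.
Step 8: x = 42 + (-3) = 39, y = 18 + (-3) = 15 — consistent with the trace.
Step 9: x = 39 + (6) = 45, y = 15 + (9) = 24 — verified.
Step 10: x = 45 + (-5) = 40, y = 24 + (9) = 33 — same as recorded.
Step 11: x = 40 + (9) = 49, y = 33 + (-1) = 32 — no discrepancy.
Step 12: x = 49 + (-9) = 40, y = 32 + (3) = 35 — exactly as logged.
Step 13: x = 40 + (-5) = 35, y = 35 + (-8) = 27 — in agreement.
Step 14: x = 35 + (-2) = 33, y = 27 + (9) = 36 — consistent with the trace.
Step 15: x = 33 + (-4) = 29, y = 36 + (9) = 45 — checks out.
Every step is consistent.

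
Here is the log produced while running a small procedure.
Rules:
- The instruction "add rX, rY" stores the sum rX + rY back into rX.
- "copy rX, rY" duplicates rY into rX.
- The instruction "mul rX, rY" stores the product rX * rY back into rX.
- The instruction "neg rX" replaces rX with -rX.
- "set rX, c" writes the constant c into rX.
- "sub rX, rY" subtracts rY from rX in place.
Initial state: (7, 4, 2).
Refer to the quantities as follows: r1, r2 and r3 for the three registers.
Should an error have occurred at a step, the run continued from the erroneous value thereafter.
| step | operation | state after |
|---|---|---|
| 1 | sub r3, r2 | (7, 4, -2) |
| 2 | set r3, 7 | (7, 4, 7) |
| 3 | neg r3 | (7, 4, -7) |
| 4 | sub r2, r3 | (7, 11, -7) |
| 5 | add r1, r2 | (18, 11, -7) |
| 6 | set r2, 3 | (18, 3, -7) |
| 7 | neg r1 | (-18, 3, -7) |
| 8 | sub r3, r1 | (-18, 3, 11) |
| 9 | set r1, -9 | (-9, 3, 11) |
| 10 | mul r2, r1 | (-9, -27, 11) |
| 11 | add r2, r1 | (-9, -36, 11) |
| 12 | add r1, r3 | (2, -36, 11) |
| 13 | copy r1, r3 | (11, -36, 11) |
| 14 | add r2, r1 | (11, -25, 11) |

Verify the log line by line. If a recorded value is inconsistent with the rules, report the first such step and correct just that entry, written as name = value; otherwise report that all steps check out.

Recomputing the run from the initial state:
step 1: r1 = 7, r2 = 4, r3 = -2
step 2: r1 = 7, r2 = 4, r3 = 7
step 3: r1 = 7, r2 = 4, r3 = -7
step 4: r1 = 7, r2 = 11, r3 = -7
step 5: r1 = 18, r2 = 11, r3 = -7
step 6: r1 = 18, r2 = 3, r3 = -7
step 7: r1 = -18, r2 = 3, r3 = -7
step 8: r1 = -18, r2 = 3, r3 = 11
step 9: r1 = -9, r2 = 3, r3 = 11
step 10: r1 = -9, r2 = -27, r3 = 11
step 11: r1 = -9, r2 = -36, r3 = 11
step 12: r1 = 2, r2 = -36, r3 = 11
step 13: r1 = 11, r2 = -36, r3 = 11
step 14: r1 = 11, r2 = -25, r3 = 11
This matches the log at every step.

no error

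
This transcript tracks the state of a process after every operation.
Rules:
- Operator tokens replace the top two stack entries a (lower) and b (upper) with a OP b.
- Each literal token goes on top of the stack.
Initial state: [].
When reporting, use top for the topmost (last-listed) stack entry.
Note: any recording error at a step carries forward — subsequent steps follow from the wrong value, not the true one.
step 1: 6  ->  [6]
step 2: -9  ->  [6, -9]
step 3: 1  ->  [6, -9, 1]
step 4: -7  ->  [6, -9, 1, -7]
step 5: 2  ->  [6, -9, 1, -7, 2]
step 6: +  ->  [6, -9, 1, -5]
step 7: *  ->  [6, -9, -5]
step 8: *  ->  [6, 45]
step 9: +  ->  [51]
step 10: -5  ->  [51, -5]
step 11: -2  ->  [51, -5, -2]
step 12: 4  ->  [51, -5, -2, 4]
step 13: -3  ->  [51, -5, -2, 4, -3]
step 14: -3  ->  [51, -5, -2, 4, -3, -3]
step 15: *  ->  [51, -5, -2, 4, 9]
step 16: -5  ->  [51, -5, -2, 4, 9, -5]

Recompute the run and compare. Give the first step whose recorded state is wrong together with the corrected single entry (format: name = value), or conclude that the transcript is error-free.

no error

Step 1: push 6: top = 6 — in agreement.
Step 2: push -9: top = -9 — checks out.
Step 3: push 1: top = 1 — confirmed correct.
Step 4: push -7: top = -7 — no discrepancy.
Step 5: push 2: top = 2 — consistent with the transcript.
Step 6: -7 + 2 = -5 — checks out.
Step 7: 1 * -5 = -5 — matches.
Step 8: -9 * -5 = 45 — no discrepancy.
Step 9: 6 + 45 = 51 — matches.
Step 10: push -5: top = -5 — matches.
Step 11: push -2: top = -2 — agrees with the transcript.
Step 12: push 4: top = 4 — exactly as logged.
Step 13: push -3: top = -3 — confirmed correct.
Step 14: push -3: top = -3 — agrees with the transcript.
Step 15: -3 * -3 = 9 — consistent with the transcript.
Step 16: push -5: top = -5 — no discrepancy.
Nothing is out of place; the run is error-free.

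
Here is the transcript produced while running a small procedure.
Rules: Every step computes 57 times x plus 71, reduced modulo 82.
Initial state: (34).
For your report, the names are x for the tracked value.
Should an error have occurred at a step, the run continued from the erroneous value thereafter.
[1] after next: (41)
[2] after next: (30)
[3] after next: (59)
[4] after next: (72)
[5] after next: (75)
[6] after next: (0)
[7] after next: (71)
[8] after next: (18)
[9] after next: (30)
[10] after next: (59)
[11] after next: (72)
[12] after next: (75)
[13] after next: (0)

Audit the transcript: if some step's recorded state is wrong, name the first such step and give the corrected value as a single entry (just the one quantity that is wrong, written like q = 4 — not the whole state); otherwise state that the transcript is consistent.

step 9, x = 31

Recomputing the run from the initial state:
step 1: x = 41
step 2: x = 30
step 3: x = 59
step 4: x = 72
step 5: x = 75
step 6: x = 0
step 7: x = 71
step 8: x = 18
step 9: x = 31
step 10: x = 34
step 11: x = 41
step 12: x = 30
step 13: x = 59
The first disagreement with the transcript is at step 9, where the value should be x = 31.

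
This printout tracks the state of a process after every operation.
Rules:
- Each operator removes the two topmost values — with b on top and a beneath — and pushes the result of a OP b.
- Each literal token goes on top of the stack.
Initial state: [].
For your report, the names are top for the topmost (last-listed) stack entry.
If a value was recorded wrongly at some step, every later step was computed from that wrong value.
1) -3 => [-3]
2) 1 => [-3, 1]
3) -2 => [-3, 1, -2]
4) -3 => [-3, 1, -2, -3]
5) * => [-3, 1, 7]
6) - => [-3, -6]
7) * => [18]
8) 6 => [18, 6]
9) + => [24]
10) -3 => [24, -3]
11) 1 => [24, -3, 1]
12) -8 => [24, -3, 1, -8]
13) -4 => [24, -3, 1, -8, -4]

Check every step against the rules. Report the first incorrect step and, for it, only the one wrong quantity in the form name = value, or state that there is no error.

step 1: push -3: top = -3 -> no discrepancy
step 2: push 1: top = 1 -> checks out
step 3: push -2: top = -2 -> checks out
step 4: push -3: top = -3 -> agrees with the printout
step 5: -2 * -3 = 6 -> not what was recorded
First incorrect step: 5; the correct value is top = 6.

step 5, top = 6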